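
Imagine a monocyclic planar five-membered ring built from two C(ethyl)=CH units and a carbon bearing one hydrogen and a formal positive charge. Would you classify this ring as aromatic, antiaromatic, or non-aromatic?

Check conjugation: each doubly-bonded ring atom is sp² with one p-orbital electron; the carbocation has an empty p orbital — every position has a p orbital, so the cyclic π system is continuous.
π-electron count: 2 × 2 = 4 from the double-bond units + 0 from the CH(+) atom = 4.
A 4n π count (4, n = 1) in a planar conjugated ring means antiaromatic.

Antiaromatic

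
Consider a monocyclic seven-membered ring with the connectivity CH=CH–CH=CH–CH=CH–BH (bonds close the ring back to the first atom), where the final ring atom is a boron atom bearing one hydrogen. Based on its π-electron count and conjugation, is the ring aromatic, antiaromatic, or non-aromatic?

The p orbitals form a continuous loop: each doubly-bonded ring atom is sp² with one p-orbital electron; the boron has an empty p orbital. The ring is fully conjugated.
Tallying contributions gives 3 × 2 = 6 from the double-bond units + 0 from the BH atom = 6.
With 6 π electrons (n = 1), the Hückel 4n+2 condition holds.

Aromatic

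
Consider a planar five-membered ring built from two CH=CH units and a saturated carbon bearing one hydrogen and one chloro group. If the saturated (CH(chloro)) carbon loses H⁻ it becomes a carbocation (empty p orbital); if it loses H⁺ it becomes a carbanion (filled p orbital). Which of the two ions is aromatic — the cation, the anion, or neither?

The anion

Once that carbon is sp², every ring atom has a p orbital and both ions are fully conjugated.
Cation: 2 × 2 + 0 = 4 π electrons → 4(1), antiaromatic.
Anion: 2 × 2 + 2 = 6 π electrons → 4(1)+2, aromatic.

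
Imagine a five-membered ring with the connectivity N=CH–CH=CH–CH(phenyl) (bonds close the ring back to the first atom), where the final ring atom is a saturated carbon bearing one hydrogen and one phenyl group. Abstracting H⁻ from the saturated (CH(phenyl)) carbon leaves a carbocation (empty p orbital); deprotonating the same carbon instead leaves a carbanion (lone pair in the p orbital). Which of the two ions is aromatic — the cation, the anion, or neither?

In both ions every ring atom is sp² and contributes a p orbital, so both rings are fully conjugated.
Cation: 2 × 2 + 0 = 4 π electrons → 4(1), antiaromatic.
Anion: 2 × 2 + 2 = 6 π electrons → 4(1)+2, aromatic.

The anion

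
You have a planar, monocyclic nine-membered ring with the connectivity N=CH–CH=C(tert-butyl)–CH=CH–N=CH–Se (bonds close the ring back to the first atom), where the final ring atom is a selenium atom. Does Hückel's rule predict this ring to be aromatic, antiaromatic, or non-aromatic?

Aromatic

All ring atoms are sp² and supply a p orbital to the ring (every atom in a ring double bond is sp² and brings one electron to the p orbital; each =N– nitrogen is pyridine-type (lone pair in the sp² plane, one electron in the p orbital); the selenium donates one lone pair from its p orbital); the conjugation is uninterrupted.
Adding the contributions, 4 × 2 = 8 from the double-bond units + 2 from the Se atom = 10.
Since 10 = 4·2 + 2, the ring meets the 4n+2 criterion.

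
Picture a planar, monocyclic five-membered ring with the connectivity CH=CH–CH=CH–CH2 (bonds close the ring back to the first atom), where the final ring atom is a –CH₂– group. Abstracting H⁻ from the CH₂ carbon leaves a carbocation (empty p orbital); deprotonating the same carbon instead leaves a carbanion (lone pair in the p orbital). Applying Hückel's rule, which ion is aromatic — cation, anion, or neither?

Once that carbon is sp², every ring atom has a p orbital and both ions are fully conjugated.
Cation: 2 × 2 + 0 = 4 π electrons → 4(1), antiaromatic.
Anion: 2 × 2 + 2 = 6 π electrons → 4(1)+2, aromatic.

The anion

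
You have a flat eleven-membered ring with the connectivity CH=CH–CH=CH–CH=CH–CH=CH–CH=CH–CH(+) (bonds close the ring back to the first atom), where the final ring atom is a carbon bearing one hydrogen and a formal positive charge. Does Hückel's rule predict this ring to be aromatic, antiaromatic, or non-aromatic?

All ring atoms are sp² and supply a p orbital to the ring (each doubly-bonded ring atom is sp² with one p-orbital electron; the carbocation has an empty p orbital); the conjugation is uninterrupted.
Counting π electrons: 5 × 2 = 10 from the double-bond units + 0 from the CH(+) atom = 10.
That gives a 4n+2 count (10, n = 2).

Aromatic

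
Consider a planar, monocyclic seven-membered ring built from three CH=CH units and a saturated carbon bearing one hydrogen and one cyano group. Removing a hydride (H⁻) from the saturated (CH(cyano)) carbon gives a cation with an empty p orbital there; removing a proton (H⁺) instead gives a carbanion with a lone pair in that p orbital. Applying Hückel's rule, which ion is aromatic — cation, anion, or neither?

Both ions have a continuous loop of p orbitals — each ring atom is sp².
Cation: 3 × 2 + 0 = 6 π electrons → 4(1)+2, aromatic.
Anion: 3 × 2 + 2 = 8 π electrons → 4(2), antiaromatic.

The cation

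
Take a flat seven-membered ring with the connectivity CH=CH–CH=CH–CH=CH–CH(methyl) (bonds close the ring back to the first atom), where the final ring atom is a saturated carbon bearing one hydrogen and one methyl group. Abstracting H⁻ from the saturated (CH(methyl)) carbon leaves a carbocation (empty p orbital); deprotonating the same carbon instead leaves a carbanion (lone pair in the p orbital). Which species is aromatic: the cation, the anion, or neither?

The cation

In either ion the ring is fully conjugated: every atom, including the new sp² carbon, supplies a p orbital.
Cation: 3 × 2 + 0 = 6 π electrons → 4(1)+2, aromatic.
Anion: 3 × 2 + 2 = 8 π electrons → 4(2), antiaromatic.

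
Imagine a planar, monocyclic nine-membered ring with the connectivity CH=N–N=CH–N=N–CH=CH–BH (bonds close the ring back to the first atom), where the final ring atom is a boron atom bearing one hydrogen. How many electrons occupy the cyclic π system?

8

Every ring atom contributes a p orbital perpendicular to the ring (each doubly-bonded ring atom is sp² with one p-orbital electron; each sp² =N– keeps its lone pair in-plane and puts one electron into the π system; the boron has an empty p orbital), so the π system is cyclic and fully conjugated.
Counting π electrons: 4 × 2 = 8 from the double-bond units + 0 from the BH atom = 8.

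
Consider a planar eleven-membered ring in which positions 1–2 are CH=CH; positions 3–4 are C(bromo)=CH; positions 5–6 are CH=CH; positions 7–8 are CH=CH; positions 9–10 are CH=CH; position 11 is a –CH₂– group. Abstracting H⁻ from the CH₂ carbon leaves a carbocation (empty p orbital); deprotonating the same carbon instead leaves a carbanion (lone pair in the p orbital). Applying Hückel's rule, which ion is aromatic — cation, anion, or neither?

In either ion the ring is fully conjugated: every atom, including the new sp² carbon, supplies a p orbital.
Cation: 5 × 2 + 0 = 10 π electrons → 4(2)+2, aromatic.
Anion: 5 × 2 + 2 = 12 π electrons → 4(3), antiaromatic.

The cation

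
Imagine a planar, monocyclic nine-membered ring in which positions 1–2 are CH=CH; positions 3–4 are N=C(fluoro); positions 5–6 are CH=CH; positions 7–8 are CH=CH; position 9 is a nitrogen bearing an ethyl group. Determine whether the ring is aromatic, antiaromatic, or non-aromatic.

Aromatic

The p orbitals form a continuous loop: the double-bond atoms are sp², each contributing one p electron; each =N– nitrogen is pyridine-type (lone pair in the sp² plane, one electron in the p orbital); the pyrrole-type nitrogen donates its lone pair from the p orbital. The ring is fully conjugated.
Counting π electrons: 4 × 2 = 8 from the double-bond units + 2 from the N(ethyl) atom = 10.
Since 10 = 4·2 + 2, the ring meets the 4n+2 criterion.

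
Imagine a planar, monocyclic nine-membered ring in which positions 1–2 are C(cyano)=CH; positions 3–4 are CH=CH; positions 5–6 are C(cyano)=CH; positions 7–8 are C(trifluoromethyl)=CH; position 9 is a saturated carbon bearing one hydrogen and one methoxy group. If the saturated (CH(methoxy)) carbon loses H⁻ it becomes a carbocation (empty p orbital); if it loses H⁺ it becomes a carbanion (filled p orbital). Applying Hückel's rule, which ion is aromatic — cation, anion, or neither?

In either ion the ring is fully conjugated: every atom, including the new sp² carbon, supplies a p orbital.
Cation: 4 × 2 + 0 = 8 π electrons → 4(2), antiaromatic.
Anion: 4 × 2 + 2 = 10 π electrons → 4(2)+2, aromatic.

The anion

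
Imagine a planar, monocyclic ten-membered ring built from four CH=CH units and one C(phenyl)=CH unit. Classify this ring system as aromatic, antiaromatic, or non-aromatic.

All ring atoms are sp² and supply a p orbital to the ring (every atom in a ring double bond is sp² and brings one electron to the p orbital); the conjugation is uninterrupted.
Adding the contributions, 5 × 2 = 10 from the 5 double-bond units.
10 = 4(2) + 2, which satisfies Hückel's 4n+2 rule.

Aromatic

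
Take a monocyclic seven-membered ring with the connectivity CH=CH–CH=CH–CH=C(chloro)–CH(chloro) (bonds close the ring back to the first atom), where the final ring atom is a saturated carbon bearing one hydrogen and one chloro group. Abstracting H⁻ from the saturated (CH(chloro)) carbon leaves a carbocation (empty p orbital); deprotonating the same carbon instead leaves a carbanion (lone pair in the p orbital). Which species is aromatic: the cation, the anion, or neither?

The cation

Once that carbon is sp², every ring atom has a p orbital and both ions are fully conjugated.
Cation: 3 × 2 + 0 = 6 π electrons → 4(1)+2, aromatic.
Anion: 3 × 2 + 2 = 8 π electrons → 4(2), antiaromatic.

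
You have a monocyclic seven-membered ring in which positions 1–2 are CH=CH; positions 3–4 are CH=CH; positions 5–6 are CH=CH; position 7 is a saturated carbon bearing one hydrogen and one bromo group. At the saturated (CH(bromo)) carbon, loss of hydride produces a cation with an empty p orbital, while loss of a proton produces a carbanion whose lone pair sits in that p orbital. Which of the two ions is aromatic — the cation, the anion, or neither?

In both ions every ring atom is sp² and contributes a p orbital, so both rings are fully conjugated.
Cation: 3 × 2 + 0 = 6 π electrons → 4(1)+2, aromatic.
Anion: 3 × 2 + 2 = 8 π electrons → 4(2), antiaromatic.

The cation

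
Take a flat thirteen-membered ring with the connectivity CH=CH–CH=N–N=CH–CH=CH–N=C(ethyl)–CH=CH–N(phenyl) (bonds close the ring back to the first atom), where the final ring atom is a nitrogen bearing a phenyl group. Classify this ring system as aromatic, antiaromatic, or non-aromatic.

Check conjugation: the double-bond atoms are sp², each contributing one p electron; each sp² =N– keeps its lone pair in-plane and puts one electron into the π system; the pyrrole-type nitrogen donates its lone pair from the p orbital — every position has a p orbital, so the cyclic π system is continuous.
Adding the contributions, 6 × 2 = 12 from the double-bond units + 2 from the N(phenyl) atom = 14.
With 14 π electrons (n = 3), the Hückel 4n+2 condition holds.

Aromatic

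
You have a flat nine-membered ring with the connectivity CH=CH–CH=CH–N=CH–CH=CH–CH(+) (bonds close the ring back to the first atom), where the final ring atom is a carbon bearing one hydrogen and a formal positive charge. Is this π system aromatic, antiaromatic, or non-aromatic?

Antiaromatic

All ring atoms are sp² and supply a p orbital to the ring (the double-bond atoms are sp², each contributing one p electron; each sp² =N– keeps its lone pair in-plane and puts one electron into the π system; the carbocation has an empty p orbital); the conjugation is uninterrupted.
Counting π electrons: 4 × 2 = 8 from the double-bond units + 0 from the CH(+) atom = 8.
8 is a 4n count (n = 2), so the planar conjugated ring is antiaromatic.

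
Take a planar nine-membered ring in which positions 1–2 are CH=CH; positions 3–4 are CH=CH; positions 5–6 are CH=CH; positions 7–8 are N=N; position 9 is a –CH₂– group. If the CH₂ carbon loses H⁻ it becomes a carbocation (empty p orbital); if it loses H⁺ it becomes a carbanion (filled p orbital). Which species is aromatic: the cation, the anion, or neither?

The anion

Both ions have a continuous loop of p orbitals — each ring atom is sp².
Cation: 4 × 2 + 0 = 8 π electrons → 4(2), antiaromatic.
Anion: 4 × 2 + 2 = 10 π electrons → 4(2)+2, aromatic.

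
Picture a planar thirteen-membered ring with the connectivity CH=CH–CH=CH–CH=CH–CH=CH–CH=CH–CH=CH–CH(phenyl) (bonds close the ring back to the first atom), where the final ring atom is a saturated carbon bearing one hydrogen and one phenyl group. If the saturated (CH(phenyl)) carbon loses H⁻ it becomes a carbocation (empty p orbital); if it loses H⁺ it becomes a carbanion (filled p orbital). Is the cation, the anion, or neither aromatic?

In both ions every ring atom is sp² and contributes a p orbital, so both rings are fully conjugated.
Cation: 6 × 2 + 0 = 12 π electrons → 4(3), antiaromatic.
Anion: 6 × 2 + 2 = 14 π electrons → 4(3)+2, aromatic.

The anion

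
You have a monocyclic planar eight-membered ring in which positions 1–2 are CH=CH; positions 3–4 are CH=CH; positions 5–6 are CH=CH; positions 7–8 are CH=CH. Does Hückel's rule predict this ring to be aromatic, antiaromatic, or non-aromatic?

Antiaromatic

All ring atoms are sp² and supply a p orbital to the ring (each doubly-bonded ring atom is sp² with one p-orbital electron); the conjugation is uninterrupted.
Tallying contributions gives 4 × 2 = 8 from the 4 double-bond units.
8 is a 4n count (n = 2), so the planar conjugated ring is antiaromatic.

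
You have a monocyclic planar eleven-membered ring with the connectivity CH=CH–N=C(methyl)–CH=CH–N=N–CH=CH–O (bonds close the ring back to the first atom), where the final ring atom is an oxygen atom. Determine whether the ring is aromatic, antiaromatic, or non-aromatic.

Antiaromatic

Every ring atom contributes a p orbital perpendicular to the ring (the double-bond atoms are sp², each contributing one p electron; the doubly-bonded nitrogens are pyridine-type — their lone pairs lie in the ring plane, leaving one electron in the p orbital; the oxygen donates one lone pair from its p orbital), so the π system is cyclic and fully conjugated.
π-electron count: 5 × 2 = 10 from the double-bond units + 2 from the O atom = 12.
12 = 4(3); a planar, fully conjugated 4n system is antiaromatic.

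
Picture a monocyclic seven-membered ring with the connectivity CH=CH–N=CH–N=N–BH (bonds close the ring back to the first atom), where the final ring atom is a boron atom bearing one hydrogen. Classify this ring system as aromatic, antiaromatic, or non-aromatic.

The p orbitals form a continuous loop: the double-bond atoms are sp², each contributing one p electron; the doubly-bonded nitrogens are pyridine-type — their lone pairs lie in the ring plane, leaving one electron in the p orbital; the boron has an empty p orbital. The ring is fully conjugated.
π-electron count: 3 × 2 = 6 from the double-bond units + 0 from the BH atom = 6.
6 = 4(1) + 2, which satisfies Hückel's 4n+2 rule.

Aromatic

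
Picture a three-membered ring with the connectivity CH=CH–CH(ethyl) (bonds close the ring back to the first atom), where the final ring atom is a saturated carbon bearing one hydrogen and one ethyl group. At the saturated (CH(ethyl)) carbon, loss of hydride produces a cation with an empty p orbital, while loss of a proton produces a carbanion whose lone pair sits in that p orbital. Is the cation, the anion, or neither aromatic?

The cation

In either ion the ring is fully conjugated: every atom, including the new sp² carbon, supplies a p orbital.
Cation: 1 × 2 + 0 = 2 π electrons → 4(0)+2, aromatic.
Anion: 1 × 2 + 2 = 4 π electrons → 4(1), antiaromatic.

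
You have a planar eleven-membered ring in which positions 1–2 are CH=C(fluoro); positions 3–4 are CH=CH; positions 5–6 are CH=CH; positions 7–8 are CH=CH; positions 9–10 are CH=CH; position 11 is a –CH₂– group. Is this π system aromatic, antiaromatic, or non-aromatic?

At the CH2 position, the tetrahedral CH₂ carbon is sp³ and has no p orbital in the ring π system; the ring's p-orbital overlap is broken there.
A ring that is not fully conjugated cannot be aromatic or antiaromatic regardless of its π-electron count.

Non-aromatic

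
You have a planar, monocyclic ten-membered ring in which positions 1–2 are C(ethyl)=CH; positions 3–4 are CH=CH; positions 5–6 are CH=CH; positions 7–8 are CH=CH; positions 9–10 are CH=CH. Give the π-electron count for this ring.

Check conjugation: the double-bond atoms are sp², each contributing one p electron — every position has a p orbital, so the cyclic π system is continuous.
Counting π electrons: 5 × 2 = 10 from the 5 double-bond units.

10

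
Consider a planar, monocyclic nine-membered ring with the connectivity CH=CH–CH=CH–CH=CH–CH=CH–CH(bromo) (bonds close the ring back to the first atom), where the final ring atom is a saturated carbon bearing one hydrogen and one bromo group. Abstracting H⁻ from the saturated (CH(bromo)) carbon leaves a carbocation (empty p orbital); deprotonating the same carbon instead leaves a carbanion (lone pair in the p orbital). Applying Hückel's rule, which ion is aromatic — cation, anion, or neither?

In either ion the ring is fully conjugated: every atom, including the new sp² carbon, supplies a p orbital.
Cation: 4 × 2 + 0 = 8 π electrons → 4(2), antiaromatic.
Anion: 4 × 2 + 2 = 10 π electrons → 4(2)+2, aromatic.

The anion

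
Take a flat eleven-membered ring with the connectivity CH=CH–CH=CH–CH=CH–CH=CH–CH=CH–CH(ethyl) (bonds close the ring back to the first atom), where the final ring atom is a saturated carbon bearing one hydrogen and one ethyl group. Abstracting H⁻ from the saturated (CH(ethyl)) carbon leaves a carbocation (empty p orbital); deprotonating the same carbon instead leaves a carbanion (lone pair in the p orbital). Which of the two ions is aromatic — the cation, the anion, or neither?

Once that carbon is sp², every ring atom has a p orbital and both ions are fully conjugated.
Cation: 5 × 2 + 0 = 10 π electrons → 4(2)+2, aromatic.
Anion: 5 × 2 + 2 = 12 π electrons → 4(3), antiaromatic.

The cation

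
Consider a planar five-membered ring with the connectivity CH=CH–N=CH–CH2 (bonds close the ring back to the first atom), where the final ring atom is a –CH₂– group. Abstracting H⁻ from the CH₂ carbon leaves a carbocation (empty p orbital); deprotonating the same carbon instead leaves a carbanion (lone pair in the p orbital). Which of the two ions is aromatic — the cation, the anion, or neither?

In either ion the ring is fully conjugated: every atom, including the new sp² carbon, supplies a p orbital.
Cation: 2 × 2 + 0 = 4 π electrons → 4(1), antiaromatic.
Anion: 2 × 2 + 2 = 6 π electrons → 4(1)+2, aromatic.

The anion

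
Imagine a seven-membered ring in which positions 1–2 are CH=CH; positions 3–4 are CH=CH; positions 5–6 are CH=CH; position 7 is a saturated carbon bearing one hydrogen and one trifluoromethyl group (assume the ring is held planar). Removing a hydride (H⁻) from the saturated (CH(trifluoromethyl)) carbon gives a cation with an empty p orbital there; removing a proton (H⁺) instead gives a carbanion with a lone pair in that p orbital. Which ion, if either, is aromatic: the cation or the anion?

In either ion the ring is fully conjugated: every atom, including the new sp² carbon, supplies a p orbital.
Cation: 3 × 2 + 0 = 6 π electrons → 4(1)+2, aromatic.
Anion: 3 × 2 + 2 = 8 π electrons → 4(2), antiaromatic.

The cation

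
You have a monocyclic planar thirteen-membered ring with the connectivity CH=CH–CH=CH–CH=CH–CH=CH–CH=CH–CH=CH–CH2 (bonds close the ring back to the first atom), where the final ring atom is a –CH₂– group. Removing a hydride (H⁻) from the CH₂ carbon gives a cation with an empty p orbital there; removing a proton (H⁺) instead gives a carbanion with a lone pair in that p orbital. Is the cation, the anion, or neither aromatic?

The anion

In either ion the ring is fully conjugated: every atom, including the new sp² carbon, supplies a p orbital.
Cation: 6 × 2 + 0 = 12 π electrons → 4(3), antiaromatic.
Anion: 6 × 2 + 2 = 14 π electrons → 4(3)+2, aromatic.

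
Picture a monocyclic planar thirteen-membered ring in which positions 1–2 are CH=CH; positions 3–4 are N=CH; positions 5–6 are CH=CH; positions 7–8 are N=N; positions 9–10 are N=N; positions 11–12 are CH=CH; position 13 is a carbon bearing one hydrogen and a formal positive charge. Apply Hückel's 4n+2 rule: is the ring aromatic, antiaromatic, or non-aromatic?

Every ring atom contributes a p orbital perpendicular to the ring (each doubly-bonded ring atom is sp² with one p-orbital electron; each sp² =N– keeps its lone pair in-plane and puts one electron into the π system; the carbocation has an empty p orbital), so the π system is cyclic and fully conjugated.
Tallying contributions gives 6 × 2 = 12 from the double-bond units + 0 from the CH(+) atom = 12.
12 is a 4n count (n = 3), so the planar conjugated ring is antiaromatic.

Antiaromatic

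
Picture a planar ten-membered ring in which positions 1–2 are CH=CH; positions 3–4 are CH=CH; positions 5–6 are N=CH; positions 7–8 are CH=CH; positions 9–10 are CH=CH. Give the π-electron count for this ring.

Every ring atom contributes a p orbital perpendicular to the ring (the double-bond atoms are sp², each contributing one p electron; each sp² =N– keeps its lone pair in-plane and puts one electron into the π system), so the π system is cyclic and fully conjugated.
Tallying contributions gives 5 × 2 = 10 from the 5 double-bond units.

10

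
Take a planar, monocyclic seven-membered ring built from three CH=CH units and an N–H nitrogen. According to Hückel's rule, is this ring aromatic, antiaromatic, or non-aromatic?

Check conjugation: every atom in a ring double bond is sp² and brings one electron to the p orbital; the pyrrole-type nitrogen donates its lone pair from the p orbital — every position has a p orbital, so the cyclic π system is continuous.
Tallying contributions gives 3 × 2 = 6 from the double-bond units + 2 from the NH atom = 8.
A 4n π count (8, n = 2) in a planar conjugated ring means antiaromatic.

Antiaromatic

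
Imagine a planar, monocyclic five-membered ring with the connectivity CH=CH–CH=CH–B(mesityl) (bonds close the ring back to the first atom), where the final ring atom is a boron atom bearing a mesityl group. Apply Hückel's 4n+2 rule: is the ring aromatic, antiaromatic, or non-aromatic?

Antiaromatic

Check conjugation: each doubly-bonded ring atom is sp² with one p-orbital electron; the boron has an empty p orbital — every position has a p orbital, so the cyclic π system is continuous.
π-electron count: 2 × 2 = 4 from the double-bond units + 0 from the B(mesityl) atom = 4.
A 4n π count (4, n = 1) in a planar conjugated ring means antiaromatic.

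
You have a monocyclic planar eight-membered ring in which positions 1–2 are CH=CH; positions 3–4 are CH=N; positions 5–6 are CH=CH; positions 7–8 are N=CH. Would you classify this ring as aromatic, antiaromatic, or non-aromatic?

Antiaromatic

All ring atoms are sp² and supply a p orbital to the ring (the double-bond atoms are sp², each contributing one p electron; the doubly-bonded nitrogens are pyridine-type — their lone pairs lie in the ring plane, leaving one electron in the p orbital); the conjugation is uninterrupted.
Counting π electrons: 4 × 2 = 8 from the 4 double-bond units.
With 8 = 4·2 π electrons, Hückel's rule classifies the planar ring as antiaromatic.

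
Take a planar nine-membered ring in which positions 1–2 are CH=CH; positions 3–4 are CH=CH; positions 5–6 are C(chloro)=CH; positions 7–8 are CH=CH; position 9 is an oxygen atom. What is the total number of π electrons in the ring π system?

10

All ring atoms are sp² and supply a p orbital to the ring (the double-bond atoms are sp², each contributing one p electron; the oxygen donates one lone pair from its p orbital); the conjugation is uninterrupted.
Tallying contributions gives 4 × 2 = 8 from the double-bond units + 2 from the O atom = 10.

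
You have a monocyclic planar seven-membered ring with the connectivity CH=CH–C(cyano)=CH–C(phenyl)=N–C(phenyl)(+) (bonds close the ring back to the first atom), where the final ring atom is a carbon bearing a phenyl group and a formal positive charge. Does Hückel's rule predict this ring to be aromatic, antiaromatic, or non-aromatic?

Aromatic

Check conjugation: each doubly-bonded ring atom is sp² with one p-orbital electron; the doubly-bonded nitrogens are pyridine-type — their lone pairs lie in the ring plane, leaving one electron in the p orbital; the carbocation has an empty p orbital — every position has a p orbital, so the cyclic π system is continuous.
π-electron count: 3 × 2 = 6 from the double-bond units + 0 from the C(phenyl)(+) atom = 6.
Since 6 = 4·1 + 2, the ring meets the 4n+2 criterion.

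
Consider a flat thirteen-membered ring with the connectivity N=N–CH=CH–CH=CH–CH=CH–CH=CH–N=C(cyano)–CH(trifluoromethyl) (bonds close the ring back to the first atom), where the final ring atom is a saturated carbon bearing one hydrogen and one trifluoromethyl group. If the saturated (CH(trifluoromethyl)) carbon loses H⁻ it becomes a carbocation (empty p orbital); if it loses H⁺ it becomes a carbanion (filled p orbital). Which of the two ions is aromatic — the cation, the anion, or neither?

Both ions have a continuous loop of p orbitals — each ring atom is sp².
Cation: 6 × 2 + 0 = 12 π electrons → 4(3), antiaromatic.
Anion: 6 × 2 + 2 = 14 π electrons → 4(3)+2, aromatic.

The anion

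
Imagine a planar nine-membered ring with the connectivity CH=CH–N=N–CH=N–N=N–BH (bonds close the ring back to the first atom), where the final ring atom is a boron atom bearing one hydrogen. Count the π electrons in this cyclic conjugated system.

8

Every ring atom contributes a p orbital perpendicular to the ring (the double-bond atoms are sp², each contributing one p electron; each sp² =N– keeps its lone pair in-plane and puts one electron into the π system; the boron has an empty p orbital), so the π system is cyclic and fully conjugated.
Counting π electrons: 4 × 2 = 8 from the double-bond units + 0 from the BH atom = 8.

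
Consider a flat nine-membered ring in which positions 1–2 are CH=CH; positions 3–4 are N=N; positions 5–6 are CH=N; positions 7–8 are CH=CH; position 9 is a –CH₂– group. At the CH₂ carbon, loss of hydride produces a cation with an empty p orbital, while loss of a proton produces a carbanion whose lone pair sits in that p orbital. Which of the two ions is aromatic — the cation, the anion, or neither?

In both ions every ring atom is sp² and contributes a p orbital, so both rings are fully conjugated.
Cation: 4 × 2 + 0 = 8 π electrons → 4(2), antiaromatic.
Anion: 4 × 2 + 2 = 10 π electrons → 4(2)+2, aromatic.

The anion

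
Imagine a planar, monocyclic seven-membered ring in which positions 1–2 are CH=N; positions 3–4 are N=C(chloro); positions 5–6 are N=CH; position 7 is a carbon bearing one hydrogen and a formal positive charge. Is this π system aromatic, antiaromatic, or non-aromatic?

The p orbitals form a continuous loop: each doubly-bonded ring atom is sp² with one p-orbital electron; each sp² =N– keeps its lone pair in-plane and puts one electron into the π system; the carbocation has an empty p orbital. The ring is fully conjugated.
π-electron count: 3 × 2 = 6 from the double-bond units + 0 from the CH(+) atom = 6.
6 = 4(1) + 2, which satisfies Hückel's 4n+2 rule.

Aromatic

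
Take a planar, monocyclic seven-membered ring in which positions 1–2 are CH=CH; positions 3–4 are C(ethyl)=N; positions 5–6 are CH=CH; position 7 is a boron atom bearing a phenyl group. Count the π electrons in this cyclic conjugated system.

Check conjugation: each doubly-bonded ring atom is sp² with one p-orbital electron; each =N– nitrogen is pyridine-type (lone pair in the sp² plane, one electron in the p orbital); the boron has an empty p orbital — every position has a p orbital, so the cyclic π system is continuous.
π-electron count: 3 × 2 = 6 from the double-bond units + 0 from the B(phenyl) atom = 6.

6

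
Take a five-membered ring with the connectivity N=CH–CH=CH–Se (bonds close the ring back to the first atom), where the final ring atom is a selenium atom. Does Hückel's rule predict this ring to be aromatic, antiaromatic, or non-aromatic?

Check conjugation: the double-bond atoms are sp², each contributing one p electron; each sp² =N– keeps its lone pair in-plane and puts one electron into the π system; the selenium donates one lone pair from its p orbital — every position has a p orbital, so the cyclic π system is continuous.
Adding the contributions, 2 × 2 = 4 from the double-bond units + 2 from the Se atom = 6.
That gives a 4n+2 count (6, n = 1).

Aromatic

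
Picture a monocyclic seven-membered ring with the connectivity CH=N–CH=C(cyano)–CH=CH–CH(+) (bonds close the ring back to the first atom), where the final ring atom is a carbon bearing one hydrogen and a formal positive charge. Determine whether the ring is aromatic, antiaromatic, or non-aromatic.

The p orbitals form a continuous loop: every atom in a ring double bond is sp² and brings one electron to the p orbital; each =N– nitrogen is pyridine-type (lone pair in the sp² plane, one electron in the p orbital); the carbocation has an empty p orbital. The ring is fully conjugated.
Tallying contributions gives 3 × 2 = 6 from the double-bond units + 0 from the CH(+) atom = 6.
Since 6 = 4·1 + 2, the ring meets the 4n+2 criterion.

Aromatic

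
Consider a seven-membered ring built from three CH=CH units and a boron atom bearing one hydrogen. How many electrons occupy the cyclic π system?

6

The p orbitals form a continuous loop: each doubly-bonded ring atom is sp² with one p-orbital electron; the boron has an empty p orbital. The ring is fully conjugated.
π-electron count: 3 × 2 = 6 from the double-bond units + 0 from the BH atom = 6.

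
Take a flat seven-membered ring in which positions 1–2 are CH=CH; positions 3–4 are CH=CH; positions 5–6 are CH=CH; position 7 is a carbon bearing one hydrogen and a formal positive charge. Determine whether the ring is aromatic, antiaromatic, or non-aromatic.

All ring atoms are sp² and supply a p orbital to the ring (the double-bond atoms are sp², each contributing one p electron; the carbocation has an empty p orbital); the conjugation is uninterrupted.
Tallying contributions gives 3 × 2 = 6 from the double-bond units + 0 from the CH(+) atom = 6.
With 6 π electrons (n = 1), the Hückel 4n+2 condition holds.
(This ring is the tropylium cation.)

Aromatic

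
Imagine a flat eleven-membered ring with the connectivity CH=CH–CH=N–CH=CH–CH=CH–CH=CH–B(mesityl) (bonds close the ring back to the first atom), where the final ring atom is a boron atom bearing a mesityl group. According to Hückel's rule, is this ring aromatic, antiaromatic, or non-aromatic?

Aromatic

The p orbitals form a continuous loop: each doubly-bonded ring atom is sp² with one p-orbital electron; each sp² =N– keeps its lone pair in-plane and puts one electron into the π system; the boron has an empty p orbital. The ring is fully conjugated.
π-electron count: 5 × 2 = 10 from the double-bond units + 0 from the B(mesityl) atom = 10.
10 = 4(2) + 2, which satisfies Hückel's 4n+2 rule.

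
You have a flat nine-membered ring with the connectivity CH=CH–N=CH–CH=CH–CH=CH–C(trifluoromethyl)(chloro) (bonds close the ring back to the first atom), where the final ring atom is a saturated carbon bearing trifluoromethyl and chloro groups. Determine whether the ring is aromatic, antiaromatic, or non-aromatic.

Non-aromatic

At the C(trifluoromethyl)(chloro) position, that saturated carbon is sp³ and has no p orbital in the ring π system; the ring's p-orbital overlap is broken there.
Without a continuous loop of overlapping p orbitals the Hückel electron count never comes into play.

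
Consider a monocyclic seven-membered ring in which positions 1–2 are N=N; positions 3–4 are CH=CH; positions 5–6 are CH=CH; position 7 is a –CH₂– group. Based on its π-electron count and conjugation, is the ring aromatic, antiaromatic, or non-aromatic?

The CH2 carbon is saturated: the tetrahedral CH₂ carbon is sp³ and has no p orbital in the ring π system. Conjugation is not continuous around the ring.
A ring that is not fully conjugated cannot be aromatic or antiaromatic regardless of its π-electron count.

Non-aromatic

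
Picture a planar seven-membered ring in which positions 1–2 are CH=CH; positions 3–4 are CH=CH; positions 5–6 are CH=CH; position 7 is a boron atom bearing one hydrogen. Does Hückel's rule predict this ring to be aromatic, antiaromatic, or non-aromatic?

Aromatic

Check conjugation: every atom in a ring double bond is sp² and brings one electron to the p orbital; the boron has an empty p orbital — every position has a p orbital, so the cyclic π system is continuous.
Adding the contributions, 3 × 2 = 6 from the double-bond units + 0 from the BH atom = 6.
Since 6 = 4·1 + 2, the ring meets the 4n+2 criterion.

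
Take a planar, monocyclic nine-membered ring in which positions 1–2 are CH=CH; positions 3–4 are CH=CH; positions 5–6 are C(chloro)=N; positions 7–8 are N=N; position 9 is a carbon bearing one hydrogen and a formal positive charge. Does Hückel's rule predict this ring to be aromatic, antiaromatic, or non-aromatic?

Antiaromatic

All ring atoms are sp² and supply a p orbital to the ring (every atom in a ring double bond is sp² and brings one electron to the p orbital; each =N– nitrogen is pyridine-type (lone pair in the sp² plane, one electron in the p orbital); the carbocation has an empty p orbital); the conjugation is uninterrupted.
π-electron count: 4 × 2 = 8 from the double-bond units + 0 from the CH(+) atom = 8.
8 is a 4n count (n = 2), so the planar conjugated ring is antiaromatic.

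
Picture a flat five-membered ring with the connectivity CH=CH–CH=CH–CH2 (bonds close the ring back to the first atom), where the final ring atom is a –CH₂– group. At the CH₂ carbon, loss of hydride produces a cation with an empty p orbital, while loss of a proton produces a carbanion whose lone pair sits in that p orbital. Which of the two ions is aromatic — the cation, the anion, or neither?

Once that carbon is sp², every ring atom has a p orbital and both ions are fully conjugated.
Cation: 2 × 2 + 0 = 4 π electrons → 4(1), antiaromatic.
Anion: 2 × 2 + 2 = 6 π electrons → 4(1)+2, aromatic.

The anion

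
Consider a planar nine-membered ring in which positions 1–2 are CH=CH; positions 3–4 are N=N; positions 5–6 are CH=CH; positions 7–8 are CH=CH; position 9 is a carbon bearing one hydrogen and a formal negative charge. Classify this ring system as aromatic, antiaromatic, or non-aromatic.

Every ring atom contributes a p orbital perpendicular to the ring (every atom in a ring double bond is sp² and brings one electron to the p orbital; each sp² =N– keeps its lone pair in-plane and puts one electron into the π system; the carbanion's lone pair occupies the p orbital), so the π system is cyclic and fully conjugated.
Tallying contributions gives 4 × 2 = 8 from the double-bond units + 2 from the CH(-) atom = 10.
10 = 4(2) + 2, which satisfies Hückel's 4n+2 rule.

Aromatic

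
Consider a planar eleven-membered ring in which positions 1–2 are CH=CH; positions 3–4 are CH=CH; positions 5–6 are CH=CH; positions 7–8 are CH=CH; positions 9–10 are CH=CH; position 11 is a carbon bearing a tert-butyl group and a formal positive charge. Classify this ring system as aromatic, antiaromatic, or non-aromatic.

Aromatic

The p orbitals form a continuous loop: the double-bond atoms are sp², each contributing one p electron; the carbocation has an empty p orbital. The ring is fully conjugated.
Tallying contributions gives 5 × 2 = 10 from the double-bond units + 0 from the C(tert-butyl)(+) atom = 10.
Since 10 = 4·2 + 2, the ring meets the 4n+2 criterion.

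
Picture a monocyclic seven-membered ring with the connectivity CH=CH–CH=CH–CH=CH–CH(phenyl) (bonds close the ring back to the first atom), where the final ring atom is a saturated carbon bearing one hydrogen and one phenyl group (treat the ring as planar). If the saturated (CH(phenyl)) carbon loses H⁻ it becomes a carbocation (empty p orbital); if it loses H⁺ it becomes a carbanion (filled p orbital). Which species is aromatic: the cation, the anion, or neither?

The cation

Once that carbon is sp², every ring atom has a p orbital and both ions are fully conjugated.
Cation: 3 × 2 + 0 = 6 π electrons → 4(1)+2, aromatic.
Anion: 3 × 2 + 2 = 8 π electrons → 4(2), antiaromatic.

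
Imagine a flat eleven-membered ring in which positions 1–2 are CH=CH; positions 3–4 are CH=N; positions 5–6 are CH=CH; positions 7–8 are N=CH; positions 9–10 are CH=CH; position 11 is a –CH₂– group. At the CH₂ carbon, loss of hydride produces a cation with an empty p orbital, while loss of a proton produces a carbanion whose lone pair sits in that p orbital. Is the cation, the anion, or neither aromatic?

In both ions every ring atom is sp² and contributes a p orbital, so both rings are fully conjugated.
Cation: 5 × 2 + 0 = 10 π electrons → 4(2)+2, aromatic.
Anion: 5 × 2 + 2 = 12 π electrons → 4(3), antiaromatic.

The cation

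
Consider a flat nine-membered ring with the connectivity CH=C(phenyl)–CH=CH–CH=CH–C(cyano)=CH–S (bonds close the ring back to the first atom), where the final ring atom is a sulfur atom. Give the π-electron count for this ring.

Every ring atom contributes a p orbital perpendicular to the ring (every atom in a ring double bond is sp² and brings one electron to the p orbital; the sulfur donates one lone pair from its p orbital), so the π system is cyclic and fully conjugated.
Counting π electrons: 4 × 2 = 8 from the double-bond units + 2 from the S atom = 10.

10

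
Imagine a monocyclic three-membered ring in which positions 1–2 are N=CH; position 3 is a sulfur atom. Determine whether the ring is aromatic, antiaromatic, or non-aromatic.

Check conjugation: every atom in a ring double bond is sp² and brings one electron to the p orbital; the doubly-bonded nitrogens are pyridine-type — their lone pairs lie in the ring plane, leaving one electron in the p orbital; the sulfur donates one lone pair from its p orbital — every position has a p orbital, so the cyclic π system is continuous.
Counting π electrons: 1 × 2 = 2 from the double-bond unit + 2 from the S atom = 4.
4 is a 4n count (n = 1), so the planar conjugated ring is antiaromatic.

Antiaromatic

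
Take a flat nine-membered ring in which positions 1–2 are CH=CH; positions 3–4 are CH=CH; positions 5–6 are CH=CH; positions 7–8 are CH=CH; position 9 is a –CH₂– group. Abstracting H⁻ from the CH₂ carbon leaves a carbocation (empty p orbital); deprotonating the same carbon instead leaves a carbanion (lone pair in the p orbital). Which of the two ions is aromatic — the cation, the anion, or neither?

The anion

Both ions have a continuous loop of p orbitals — each ring atom is sp².
Cation: 4 × 2 + 0 = 8 π electrons → 4(2), antiaromatic.
Anion: 4 × 2 + 2 = 10 π electrons → 4(2)+2, aromatic.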